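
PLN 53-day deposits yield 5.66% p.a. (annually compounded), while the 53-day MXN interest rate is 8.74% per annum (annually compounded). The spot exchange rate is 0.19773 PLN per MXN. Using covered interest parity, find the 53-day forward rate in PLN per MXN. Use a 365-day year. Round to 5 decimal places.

T = 53/365 years.
PLN growth factor: (1 + 0.0566)^(53/365) = 1.0080265.
MXN accumulates by (1 + 0.0874)^(53/365) = 1.012241.
So F = 0.19773 × 1.0080265 / 1.012241 = 0.1969067 (PLN/MXN).

0.19691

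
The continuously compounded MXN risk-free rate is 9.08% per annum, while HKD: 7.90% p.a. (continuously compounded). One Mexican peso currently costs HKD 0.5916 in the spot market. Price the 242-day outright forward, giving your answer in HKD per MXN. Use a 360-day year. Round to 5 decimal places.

0.58693

T = 242/360 years.
HKD accumulates by e^(0.0790×242/360) = 1.054541.
Growth of 1 MXN over T: e^(0.0908×242/360) = 1.0629391.
Forward (HKD per MXN) = 0.5916 × 1.054541 / 1.0629391 = 0.5869259.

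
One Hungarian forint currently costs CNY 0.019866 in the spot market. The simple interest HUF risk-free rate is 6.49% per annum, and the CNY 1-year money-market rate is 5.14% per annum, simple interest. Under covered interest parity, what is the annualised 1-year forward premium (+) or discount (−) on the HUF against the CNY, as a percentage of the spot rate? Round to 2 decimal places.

-1.27%

T = 1 year.
F = S · g_CNY/g_HUF = 0.019866 × 1.051400/1.064900 = 0.019614154.
Annualised premium = (F − S)/S × (1/T) = (0.019614154 − 0.019866)/0.019866 ÷ 1 = -1.27%.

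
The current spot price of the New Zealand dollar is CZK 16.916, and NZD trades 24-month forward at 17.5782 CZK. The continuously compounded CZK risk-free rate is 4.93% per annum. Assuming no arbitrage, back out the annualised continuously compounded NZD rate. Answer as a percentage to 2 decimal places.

3.01%

T = 2 years.
F/S = 17.5782/16.916 = 1.0391464 = (growth of CZK) / (growth of NZD).
The CZK side grows by e^(0.0493×2) = 1.1036248.
Hence g_NZD = 1.0620494.
Take logs: ln 1.0620494 / 2 = 0.030100, so 3.01%.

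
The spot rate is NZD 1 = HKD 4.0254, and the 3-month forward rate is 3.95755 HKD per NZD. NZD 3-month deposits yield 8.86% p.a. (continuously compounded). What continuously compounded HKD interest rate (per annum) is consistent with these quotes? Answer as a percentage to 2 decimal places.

T = 3/12 years.
F/S = 3.95755/4.0254 = 0.9831445 = (growth of HKD) / (growth of NZD).
NZD growth factor: e^(0.0886×3/12) = 1.0223971.
Hence g_HKD = 1.0051641.
Take logs: ln 1.0051641 / (3/12) = 0.020603, so 2.06%.

2.06%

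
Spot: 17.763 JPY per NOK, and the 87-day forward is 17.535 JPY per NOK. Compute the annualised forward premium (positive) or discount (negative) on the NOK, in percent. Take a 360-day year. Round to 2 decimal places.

T = 87/360 years.
Period premium: (17.535 − 17.763)/17.763 = -0.0128357.
Annualise by dividing by T: -0.0128357 / (87/360) = -0.053113 → -5.31%.

-5.31%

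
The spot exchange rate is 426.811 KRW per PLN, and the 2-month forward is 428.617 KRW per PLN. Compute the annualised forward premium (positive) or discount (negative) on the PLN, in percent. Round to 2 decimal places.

+2.54%

T = 2/12 years.
PLN trades forward at +0.42314% vs spot over the period.
Per annum: 0.0042314 / (2/12) = 0.025388 = 2.54%.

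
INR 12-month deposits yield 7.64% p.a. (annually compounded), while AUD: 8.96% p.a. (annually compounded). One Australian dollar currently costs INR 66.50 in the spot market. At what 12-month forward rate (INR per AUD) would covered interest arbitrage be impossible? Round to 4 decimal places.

65.6944

T = 1 year.
INR growth factor: (1 + 0.0764)^1 = 1.076400.
Growth of 1 AUD over T: (1 + 0.0896)^1 = 1.089600.
Forward (INR per AUD) = 66.5 × 1.076400 / 1.089600 = 65.694383.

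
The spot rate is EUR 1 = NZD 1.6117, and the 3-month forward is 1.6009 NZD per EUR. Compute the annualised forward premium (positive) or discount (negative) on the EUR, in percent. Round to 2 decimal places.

-2.68%

T = 3/12 years.
(F − S)/S = (1.6009 − 1.6117)/1.6117 = -0.0067010.
Per annum: -0.0067010 / (3/12) = -0.026804 = -2.68%.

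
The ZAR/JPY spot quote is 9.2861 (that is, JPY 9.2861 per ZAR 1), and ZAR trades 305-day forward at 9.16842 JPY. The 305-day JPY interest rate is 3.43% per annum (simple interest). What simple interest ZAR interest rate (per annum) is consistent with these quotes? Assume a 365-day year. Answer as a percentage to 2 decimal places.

T = 305/365 years.
F/S = 9.16842/9.2861 = 0.9873273 = (growth of JPY) / (growth of ZAR).
The JPY side grows by 1 + 0.0343×305/365 = 1.0286616.
Hence g_ZAR = 1.0418648.
(1.0418648 − 1)/T = 0.050100, i.e. 5.01%.

5.01%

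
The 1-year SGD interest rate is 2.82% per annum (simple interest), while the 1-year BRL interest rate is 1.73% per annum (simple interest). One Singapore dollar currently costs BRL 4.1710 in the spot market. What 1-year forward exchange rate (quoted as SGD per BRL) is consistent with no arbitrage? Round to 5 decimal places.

T = 1 year.
Growth of 1 BRL over T: 1 + 0.0173×1 = 1.017300.
SGD growth factor: 1 + 0.0282×1 = 1.028200.
CIP: F = S · (grow BRL)/(grow SGD) = 4.171 × 1.017300/1.028200 = 4.126783 BRL per SGD.
Invert for SGD per BRL: 1 / 4.126783 = 0.24232.

0.24232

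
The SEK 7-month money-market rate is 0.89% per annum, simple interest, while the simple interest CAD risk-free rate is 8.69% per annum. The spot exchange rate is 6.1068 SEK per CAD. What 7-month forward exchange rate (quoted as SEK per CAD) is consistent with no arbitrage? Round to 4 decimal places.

T = 7/12 years.
Growth of 1 SEK over T: 1 + 0.0089×7/12 = 1.0051917.
CAD accumulates by 1 + 0.0869×7/12 = 1.0506917.
CIP: F = S · (grow SEK)/(grow CAD) = 6.1068 × 1.0051917/1.0506917 = 5.842346 SEK per CAD.

5.8423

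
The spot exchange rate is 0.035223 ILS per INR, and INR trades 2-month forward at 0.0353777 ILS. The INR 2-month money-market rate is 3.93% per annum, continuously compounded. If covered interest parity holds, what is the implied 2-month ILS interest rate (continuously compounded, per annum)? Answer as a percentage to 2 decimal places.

T = 2/12 years.
By CIP, F/S equals the ILS-to-INR growth ratio: 0.0353777/0.035223 = 1.0043920.
INR growth factor: e^(0.0393×2/12) = 1.0065715.
So the ILS growth factor = 1.0109924.
Take logs: ln 1.0109924 / (2/12) = 0.065595, so 6.56%.

6.56%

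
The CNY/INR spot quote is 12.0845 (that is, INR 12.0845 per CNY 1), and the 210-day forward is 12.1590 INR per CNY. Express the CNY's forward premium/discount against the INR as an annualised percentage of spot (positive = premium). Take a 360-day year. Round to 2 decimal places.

T = 210/360 years.
Period premium: (12.1590 − 12.0845)/12.0845 = 0.0061649.
×(1/T) gives 1.06% p.a.

+1.06%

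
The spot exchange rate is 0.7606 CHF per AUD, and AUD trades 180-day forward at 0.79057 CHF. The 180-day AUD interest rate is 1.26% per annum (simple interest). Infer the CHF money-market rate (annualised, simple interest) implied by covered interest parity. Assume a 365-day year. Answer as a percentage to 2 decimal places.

9.30%

T = 180/365 years.
CIP gives F = S · g_CHF/g_AUD, so g_CHF/g_AUD = 0.79057/0.7606 = 1.0394031.
The AUD side grows by 1 + 0.0126×180/365 = 1.0062137.
That pins the CHF growth at 1.0458616.
(1.0458616 − 1)/T = 0.092997, i.e. 9.30%.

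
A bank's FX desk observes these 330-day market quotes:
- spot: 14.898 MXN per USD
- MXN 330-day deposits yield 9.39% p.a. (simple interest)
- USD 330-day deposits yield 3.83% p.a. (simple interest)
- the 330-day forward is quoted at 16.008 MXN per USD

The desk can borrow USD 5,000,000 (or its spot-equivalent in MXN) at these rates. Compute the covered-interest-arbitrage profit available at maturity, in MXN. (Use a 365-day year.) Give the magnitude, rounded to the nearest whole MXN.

T = 330/365 years.
Keep in USD, deliver into the forward: 5,000,000·1.0346273973·16.008 = MXN 82,811,576.88.
Swap to MXN now, deposit: 5,000,000·14.898·1.0848958904 = MXN 80,813,894.88.
The quoted forward overvalues USD, so borrow MXN, buy USD at spot, deposit the USD at 3.83%, and sell the proceeds forward at 16.008.
Profit = 82,811,576.88 − 80,813,894.88 = MXN 1,997,682.

MXN 1,997,682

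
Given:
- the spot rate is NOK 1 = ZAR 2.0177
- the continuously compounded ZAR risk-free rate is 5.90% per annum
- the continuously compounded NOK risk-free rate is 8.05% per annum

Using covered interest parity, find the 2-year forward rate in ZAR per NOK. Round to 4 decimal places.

1.9328

T = 2 years.
ZAR growth factor: e^(0.0590×2) = 1.1252441.
NOK growth factor: e^(0.0805×2) = 1.174685.
So F = 2.0177 × 1.1252441 / 1.174685 = 1.932778 (ZAR/NOK).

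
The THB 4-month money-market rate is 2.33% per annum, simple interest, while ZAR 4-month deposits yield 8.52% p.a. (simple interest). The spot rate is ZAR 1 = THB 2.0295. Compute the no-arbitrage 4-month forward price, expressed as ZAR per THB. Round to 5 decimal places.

T = 4/12 years.
THB accumulates by 1 + 0.0233×4/12 = 1.0077667.
ZAR accumulates by 1 + 0.0852×4/12 = 1.028400.
CIP: F = S · (grow THB)/(grow ZAR) = 2.0295 × 1.0077667/1.028400 = 1.988781 THB per ZAR.
Invert for ZAR per THB: 1 / 1.988781 = 0.50282.

0.50282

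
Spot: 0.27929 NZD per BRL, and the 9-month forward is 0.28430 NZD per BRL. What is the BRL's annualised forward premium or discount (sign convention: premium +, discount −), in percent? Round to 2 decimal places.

T = 9/12 years.
(F − S)/S = (0.28430 − 0.27929)/0.27929 = 0.0179383.
Annualise by dividing by T: 0.0179383 / (9/12) = 0.023918 → 2.39%.

+2.39%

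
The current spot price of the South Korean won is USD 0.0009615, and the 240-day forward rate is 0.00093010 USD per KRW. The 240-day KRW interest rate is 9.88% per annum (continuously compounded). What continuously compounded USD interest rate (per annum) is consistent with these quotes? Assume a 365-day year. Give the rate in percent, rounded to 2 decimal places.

4.83%

T = 240/365 years.
CIP gives F = S · g_USD/g_KRW, so g_USD/g_KRW = 0.0009301/0.0009615 = 0.9673427.
KRW growth factor: e^(0.0988×240/365) = 1.067121.
That pins the USD growth at 1.0322717.
r = ln(1.0322717)/(240/365) = 0.048305 → 4.83%.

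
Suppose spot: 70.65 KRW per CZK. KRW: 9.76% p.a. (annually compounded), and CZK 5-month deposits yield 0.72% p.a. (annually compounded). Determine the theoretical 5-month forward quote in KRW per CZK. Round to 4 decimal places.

T = 5/12 years.
KRW accumulates by (1 + 0.0976)^(5/12) = 1.03956514.
CZK accumulates by (1 + 0.0072)^(5/12) = 1.00299372.
CIP: F = S · (grow KRW)/(grow CZK) = 70.65 × 1.03956514/1.00299372 = 73.226059 KRW per CZK.

73.2261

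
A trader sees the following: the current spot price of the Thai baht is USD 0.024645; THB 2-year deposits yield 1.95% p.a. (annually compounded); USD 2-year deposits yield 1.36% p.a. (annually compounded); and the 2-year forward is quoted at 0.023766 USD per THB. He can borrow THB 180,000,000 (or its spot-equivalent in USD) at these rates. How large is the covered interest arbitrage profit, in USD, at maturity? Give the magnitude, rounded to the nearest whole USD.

USD 111,238

T = 2 years.
Keep in THB, deliver into the forward: 180,000,000·1.03938025·0.023766 = USD 4,446,343.98.
Swap to USD now, deposit: 180,000,000·0.024645·1.02738496 = USD 4,557,582.42.
The quoted forward undervalues THB, so borrow THB, convert to USD at spot, deposit the USD at 1.36%, and buy THB forward at 0.023766 to cover the loan.
The gap between the two covered legs is USD 111,238.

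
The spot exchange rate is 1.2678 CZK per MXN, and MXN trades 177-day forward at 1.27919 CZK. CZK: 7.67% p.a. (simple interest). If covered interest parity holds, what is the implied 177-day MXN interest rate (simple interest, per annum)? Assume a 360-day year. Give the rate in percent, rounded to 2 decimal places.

T = 177/360 years.
By CIP, F/S equals the CZK-to-MXN growth ratio: 1.27919/1.2678 = 1.0089841.
CZK growth factor: 1 + 0.0767×177/360 = 1.0377108.
That pins the MXN growth at 1.0284709.
(1.0284709 − 1)/T = 0.057907, i.e. 5.79%.

5.79%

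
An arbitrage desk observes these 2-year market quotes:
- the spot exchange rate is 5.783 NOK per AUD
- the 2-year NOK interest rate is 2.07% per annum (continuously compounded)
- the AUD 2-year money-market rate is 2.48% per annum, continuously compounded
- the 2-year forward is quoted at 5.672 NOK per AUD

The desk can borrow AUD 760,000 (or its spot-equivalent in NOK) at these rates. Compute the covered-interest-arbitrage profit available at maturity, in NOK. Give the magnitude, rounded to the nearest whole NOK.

T = 2 years.
Route A — deposit AUD, sell forward: 760,000 × 1.050850672 × 5.672 = NOK 4,529,923.01.
Route B — convert at spot, deposit NOK: 760,000 × 5.783 × 1.04226893 = NOK 4,580,855.33.
The quoted forward undervalues AUD, so borrow AUD, convert to NOK at spot, deposit the NOK at 2.07%, and buy AUD forward at 5.672 to cover the loan.
Profit = 4,580,855.33 − 4,529,923.01 = NOK 50,932.

NOK 50,932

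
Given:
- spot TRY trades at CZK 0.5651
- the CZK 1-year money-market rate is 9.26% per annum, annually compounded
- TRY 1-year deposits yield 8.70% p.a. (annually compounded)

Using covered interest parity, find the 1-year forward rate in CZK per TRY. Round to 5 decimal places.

T = 1 year.
CZK accumulates by (1 + 0.0926)^1 = 1.092600.
TRY growth factor: (1 + 0.0870)^1 = 1.087000.
So F = 0.5651 × 1.092600 / 1.087000 = 0.5680113 (CZK/TRY).

0.56801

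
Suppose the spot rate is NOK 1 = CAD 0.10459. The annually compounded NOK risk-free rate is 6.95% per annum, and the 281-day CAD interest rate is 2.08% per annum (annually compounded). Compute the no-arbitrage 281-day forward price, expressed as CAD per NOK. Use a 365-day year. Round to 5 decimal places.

0.10090

T = 281/365 years.
CAD accumulates by (1 + 0.0208)^(281/365) = 1.0159751.
Growth of 1 NOK over T: (1 + 0.0695)^(281/365) = 1.0530893.
Forward (CAD per NOK) = 0.10459 × 1.0159751 / 1.0530893 = 0.1009039.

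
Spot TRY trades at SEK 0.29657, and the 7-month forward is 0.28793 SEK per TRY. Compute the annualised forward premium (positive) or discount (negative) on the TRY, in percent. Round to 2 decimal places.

-4.99%

T = 7/12 years.
Period premium: (0.28793 − 0.29657)/0.29657 = -0.0291331.
Annualise by dividing by T: -0.0291331 / (7/12) = -0.049942 → -4.99%.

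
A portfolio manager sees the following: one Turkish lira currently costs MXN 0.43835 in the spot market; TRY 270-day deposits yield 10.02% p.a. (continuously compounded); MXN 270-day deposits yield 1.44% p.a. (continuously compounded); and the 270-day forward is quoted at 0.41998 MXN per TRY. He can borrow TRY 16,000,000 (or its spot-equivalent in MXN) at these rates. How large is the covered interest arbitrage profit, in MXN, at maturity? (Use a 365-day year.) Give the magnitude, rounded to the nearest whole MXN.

T = 270/365 years.
Invest the TRY and cover forward: 16,000,000 × 1.07693662 × 0.41998 = MXN 7,236,669.47.
Convert at spot and invest in MXN: 16,000,000 × 0.43835 × 1.01070899 = MXN 7,088,708.57.
The quoted forward overvalues TRY, so borrow MXN, buy TRY at spot, deposit the TRY at 10.02%, and sell the proceeds forward at 0.41998.
The gap between the two covered legs is MXN 147,961.

MXN 147,961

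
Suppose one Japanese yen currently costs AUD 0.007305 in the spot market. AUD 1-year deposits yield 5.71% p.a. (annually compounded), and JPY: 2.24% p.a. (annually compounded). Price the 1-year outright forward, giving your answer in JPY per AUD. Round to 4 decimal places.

132.3990

T = 1 year.
AUD growth factor: (1 + 0.0571)^1 = 1.057100.
JPY growth factor: (1 + 0.0224)^1 = 1.022400.
Forward (AUD per JPY) = 0.007305 × 1.057100 / 1.022400 = 0.00755292987.
Quoted the other way: 1/0.00755292987 = 132.3990 JPY per AUD.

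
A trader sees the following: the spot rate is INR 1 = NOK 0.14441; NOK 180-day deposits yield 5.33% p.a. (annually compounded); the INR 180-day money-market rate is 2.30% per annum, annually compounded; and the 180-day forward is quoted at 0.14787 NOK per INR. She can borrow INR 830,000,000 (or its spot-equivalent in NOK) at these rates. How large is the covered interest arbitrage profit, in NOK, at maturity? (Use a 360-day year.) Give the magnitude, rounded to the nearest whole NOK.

T = 180/360 years.
Keep in INR, deliver into the forward: 830,000,000·1.01143462468·0.14787 = NOK 124,135,495.50.
Swap to NOK now, deposit: 830,000,000·0.14441·1.02630404852 = NOK 123,013,111.15.
The quoted forward overvalues INR, so borrow NOK, buy INR at spot, deposit the INR at 2.30%, and sell the proceeds forward at 0.14787.
Profit = 124,135,495.50 − 123,013,111.15 = NOK 1,122,384.

NOK 1,122,384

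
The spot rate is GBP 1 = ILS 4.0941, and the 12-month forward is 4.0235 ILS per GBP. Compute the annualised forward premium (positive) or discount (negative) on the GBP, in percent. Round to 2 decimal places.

T = 1 year.
Period premium: (4.0235 − 4.0941)/4.0941 = -0.0172443.
×(1/T) gives -1.72% p.a.

-1.72%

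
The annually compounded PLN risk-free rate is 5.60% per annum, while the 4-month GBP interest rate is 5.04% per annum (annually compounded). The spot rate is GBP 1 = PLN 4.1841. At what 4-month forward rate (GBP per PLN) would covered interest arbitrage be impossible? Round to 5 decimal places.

T = 4/12 years.
PLN growth factor: (1 + 0.0560)^(4/12) = 1.0183287.
GBP accumulates by (1 + 0.0504)^(4/12) = 1.0165254.
So F = 4.1841 × 1.0183287 / 1.0165254 = 4.191523 (PLN/GBP).
Invert for GBP per PLN: 1 / 4.191523 = 0.23858.

0.23858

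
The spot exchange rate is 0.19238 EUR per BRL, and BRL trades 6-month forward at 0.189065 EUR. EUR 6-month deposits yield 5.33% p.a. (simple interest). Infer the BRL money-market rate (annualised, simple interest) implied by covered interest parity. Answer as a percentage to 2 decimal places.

8.93%

T = 6/12 years.
By CIP, F/S equals the EUR-to-BRL growth ratio: 0.189065/0.19238 = 0.9827685.
The EUR side grows by 1 + 0.0533×6/12 = 1.026650.
That pins the BRL growth at 1.0446509.
r = (1.0446509 − 1)/(6/12) = 0.089302 → 8.93%.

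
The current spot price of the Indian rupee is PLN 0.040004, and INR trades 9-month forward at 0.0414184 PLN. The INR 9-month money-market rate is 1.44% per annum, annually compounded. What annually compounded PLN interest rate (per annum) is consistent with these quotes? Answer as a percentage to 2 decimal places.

T = 9/12 years.
F/S = 0.0414184/0.040004 = 1.0353565 = (growth of PLN) / (growth of INR).
The INR side grows by (1 + 0.0144)^(9/12) = 1.0107807.
Hence g_PLN = 1.0465184.
Annualise: 1.0465184^(12/9) − 1 = 0.062501 = 6.25%.

6.25%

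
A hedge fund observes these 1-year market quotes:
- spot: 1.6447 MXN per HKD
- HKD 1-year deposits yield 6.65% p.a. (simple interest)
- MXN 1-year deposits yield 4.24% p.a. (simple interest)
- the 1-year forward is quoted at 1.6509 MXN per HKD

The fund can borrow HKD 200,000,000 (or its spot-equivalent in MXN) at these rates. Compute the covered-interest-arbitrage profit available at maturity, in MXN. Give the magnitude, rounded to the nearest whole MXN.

T = 1 year.
Keep in HKD, deliver into the forward: 200,000,000·1.066500·1.6509 = MXN 352,136,970.00.
Swap to MXN now, deposit: 200,000,000·1.6447·1.042400 = MXN 342,887,056.00.
The quoted forward overvalues HKD, so borrow MXN, buy HKD at spot, deposit the HKD at 6.65%, and sell the proceeds forward at 1.6509.
Arbitrage profit = |352,136,970.00 − 342,887,056.00| = MXN 9,249,914.

MXN 9,249,914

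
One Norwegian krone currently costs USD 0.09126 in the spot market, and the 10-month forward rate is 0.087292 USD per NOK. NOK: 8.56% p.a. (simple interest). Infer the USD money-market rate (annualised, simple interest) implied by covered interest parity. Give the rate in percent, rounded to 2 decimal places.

T = 10/12 years.
By CIP, F/S equals the USD-to-NOK growth ratio: 0.087292/0.09126 = 0.9565198.
NOK growth factor: 1 + 0.0856×10/12 = 1.0713333.
That pins the USD growth at 1.0247515.
r = (1.0247515 − 1)/(10/12) = 0.029702 → 2.97%.

2.97%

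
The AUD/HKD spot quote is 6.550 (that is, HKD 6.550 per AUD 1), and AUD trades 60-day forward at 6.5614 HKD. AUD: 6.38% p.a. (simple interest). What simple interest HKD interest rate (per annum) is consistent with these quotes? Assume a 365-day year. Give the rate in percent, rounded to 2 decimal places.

T = 60/365 years.
F/S = 6.5614/6.55 = 1.0017405 = (growth of HKD) / (growth of AUD).
The AUD side grows by 1 + 0.0638×60/365 = 1.0104877.
So the HKD growth factor = 1.0122465.
(1.0122465 − 1)/T = 0.074500, i.e. 7.45%.

7.45%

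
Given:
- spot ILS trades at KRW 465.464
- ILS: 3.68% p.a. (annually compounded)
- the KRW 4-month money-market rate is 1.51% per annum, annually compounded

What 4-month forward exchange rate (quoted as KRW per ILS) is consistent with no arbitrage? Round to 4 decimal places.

462.1937

T = 4/12 years.
Growth of 1 KRW over T: (1 + 0.0151)^(4/12) = 1.005008209.
ILS accumulates by (1 + 0.0368)^(4/12) = 1.012119198.
Forward (KRW per ILS) = 465.464 × 1.005008209 / 1.012119198 = 462.193724.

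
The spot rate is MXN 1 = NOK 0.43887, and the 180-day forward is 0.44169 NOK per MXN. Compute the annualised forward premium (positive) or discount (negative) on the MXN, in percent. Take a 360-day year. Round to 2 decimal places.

T = 180/360 years.
(F − S)/S = (0.44169 − 0.43887)/0.43887 = 0.0064256.
Annualise by dividing by T: 0.0064256 / (180/360) = 0.012851 → 1.29%.

+1.29%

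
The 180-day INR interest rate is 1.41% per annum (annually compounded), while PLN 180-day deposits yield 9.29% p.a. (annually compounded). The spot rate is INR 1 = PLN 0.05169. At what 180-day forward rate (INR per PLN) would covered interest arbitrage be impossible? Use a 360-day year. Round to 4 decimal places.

18.6356

T = 180/360 years.
Growth of 1 PLN over T: (1 + 0.0929)^(180/360) = 1.04541858.
INR growth factor: (1 + 0.0141)^(180/360) = 1.00702532.
CIP: F = S · (grow PLN)/(grow INR) = 0.05169 × 1.04541858/1.00702532 = 0.053660703 PLN per INR.
Invert for INR per PLN: 1 / 0.053660703 = 18.6356.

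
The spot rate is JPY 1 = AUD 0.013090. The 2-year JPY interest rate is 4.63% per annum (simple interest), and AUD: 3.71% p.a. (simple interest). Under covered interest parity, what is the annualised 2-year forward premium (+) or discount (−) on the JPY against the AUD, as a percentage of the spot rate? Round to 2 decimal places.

T = 2 years.
F = S · g_AUD/g_JPY = 0.01309 × 1.074200/1.092600 = 0.012869557.
(F − S)/S ÷ T = (0.012869557 − 0.01309)/0.01309/2 = -0.008420 → -0.84%.

-0.84%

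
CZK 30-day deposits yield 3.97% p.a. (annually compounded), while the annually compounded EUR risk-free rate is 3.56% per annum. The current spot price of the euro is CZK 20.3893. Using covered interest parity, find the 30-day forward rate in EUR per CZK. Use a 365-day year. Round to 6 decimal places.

0.049029

T = 30/365 years.
Growth of 1 CZK over T: (1 + 0.0397)^(30/365) = 1.003205.
EUR growth factor: (1 + 0.0356)^(30/365) = 1.0028793.
CIP: F = S · (grow CZK)/(grow EUR) = 20.3893 × 1.003205/1.0028793 = 20.39592 CZK per EUR.
Quoted the other way: 1/20.39592 = 0.049029 EUR per CZK.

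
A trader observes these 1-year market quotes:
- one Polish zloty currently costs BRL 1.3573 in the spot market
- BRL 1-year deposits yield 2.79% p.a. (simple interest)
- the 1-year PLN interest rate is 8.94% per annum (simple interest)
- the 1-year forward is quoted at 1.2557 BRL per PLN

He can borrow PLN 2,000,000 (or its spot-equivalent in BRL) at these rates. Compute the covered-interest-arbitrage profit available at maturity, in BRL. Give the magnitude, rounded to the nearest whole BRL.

T = 1 year.
Keep in PLN, deliver into the forward: 2,000,000·1.089400·1.2557 = BRL 2,735,919.16.
Swap to BRL now, deposit: 2,000,000·1.3573·1.027900 = BRL 2,790,337.34.
The quoted forward undervalues PLN, so borrow PLN, convert to BRL at spot, deposit the BRL at 2.79%, and buy PLN forward at 1.2557 to cover the loan.
Arbitrage profit = |2,735,919.16 − 2,790,337.34| = BRL 54,418.

BRL 54,418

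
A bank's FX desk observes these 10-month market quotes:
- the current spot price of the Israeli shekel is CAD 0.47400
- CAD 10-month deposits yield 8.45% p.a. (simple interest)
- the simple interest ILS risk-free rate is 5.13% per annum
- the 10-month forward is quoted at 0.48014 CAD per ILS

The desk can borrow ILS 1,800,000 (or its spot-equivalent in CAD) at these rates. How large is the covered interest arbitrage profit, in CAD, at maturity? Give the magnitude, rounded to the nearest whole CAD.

T = 10/12 years.
Invest the ILS and cover forward: 1,800,000 × 1.042750 × 0.48014 = CAD 901,198.77.
Convert at spot and invest in CAD: 1,800,000 × 0.47400 × 1.07041667 = CAD 913,279.50.
The quoted forward undervalues ILS, so borrow ILS, convert to CAD at spot, deposit the CAD at 8.45%, and buy ILS forward at 0.48014 to cover the loan.
Profit = 913,279.50 − 901,198.77 = CAD 12,081.

CAD 12,081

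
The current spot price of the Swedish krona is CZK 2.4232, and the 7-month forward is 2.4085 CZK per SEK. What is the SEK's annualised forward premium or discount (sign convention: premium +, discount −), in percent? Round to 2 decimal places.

-1.04%

T = 7/12 years.
Period premium: (2.4085 − 2.4232)/2.4232 = -0.0060664.
×(1/T) gives -1.04% p.a.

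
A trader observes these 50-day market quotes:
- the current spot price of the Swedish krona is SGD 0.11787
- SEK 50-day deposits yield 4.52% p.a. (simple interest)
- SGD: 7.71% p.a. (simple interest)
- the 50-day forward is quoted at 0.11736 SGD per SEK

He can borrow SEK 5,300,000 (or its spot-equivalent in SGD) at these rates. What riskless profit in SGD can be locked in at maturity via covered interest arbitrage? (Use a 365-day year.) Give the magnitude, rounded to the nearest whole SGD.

SGD 5,450

T = 50/365 years.
Route A — deposit SEK, sell forward: 5,300,000 × 1.00619178 × 0.11736 = SGD 625,859.34.
Route B — convert at spot, deposit SGD: 5,300,000 × 0.11787 × 1.01056164 = SGD 631,308.97.
The quoted forward undervalues SEK, so borrow SEK, convert to SGD at spot, deposit the SGD at 7.71%, and buy SEK forward at 0.11736 to cover the loan.
Profit = 631,308.97 − 625,859.34 = SGD 5,450.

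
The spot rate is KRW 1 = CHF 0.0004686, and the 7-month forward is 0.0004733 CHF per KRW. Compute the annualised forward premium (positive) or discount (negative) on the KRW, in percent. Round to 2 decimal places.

+1.72%

T = 7/12 years.
KRW trades forward at +1.00299% vs spot over the period.
Annualise by dividing by T: 0.0100299 / (7/12) = 0.017194 → 1.72%.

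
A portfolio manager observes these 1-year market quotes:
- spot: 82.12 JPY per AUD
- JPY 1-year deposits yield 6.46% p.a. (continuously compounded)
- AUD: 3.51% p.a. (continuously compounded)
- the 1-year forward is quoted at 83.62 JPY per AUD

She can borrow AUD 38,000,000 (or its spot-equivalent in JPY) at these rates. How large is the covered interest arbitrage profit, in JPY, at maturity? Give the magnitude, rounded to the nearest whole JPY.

JPY 37,729,125

T = 1 year.
Route A — deposit AUD, sell forward: 38,000,000 × 1.035723275949 × 83.62 = JPY 3,291,072,852.72.
Route B — convert at spot, deposit JPY: 38,000,000 × 82.12 × 1.066732246136 = JPY 3,328,801,978.00.
The quoted forward undervalues AUD, so borrow AUD, convert to JPY at spot, deposit the JPY at 6.46%, and buy AUD forward at 83.62 to cover the loan.
Arbitrage profit = |3,291,072,852.72 − 3,328,801,978.00| = JPY 37,729,125.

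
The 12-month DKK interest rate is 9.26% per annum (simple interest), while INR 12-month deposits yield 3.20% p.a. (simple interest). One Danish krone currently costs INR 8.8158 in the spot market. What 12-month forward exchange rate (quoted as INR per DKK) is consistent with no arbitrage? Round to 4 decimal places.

8.3268

T = 1 year.
Growth of 1 INR over T: 1 + 0.0320×1 = 1.032000.
Growth of 1 DKK over T: 1 + 0.0926×1 = 1.092600.
Forward (INR per DKK) = 8.8158 × 1.032000 / 1.092600 = 8.326840.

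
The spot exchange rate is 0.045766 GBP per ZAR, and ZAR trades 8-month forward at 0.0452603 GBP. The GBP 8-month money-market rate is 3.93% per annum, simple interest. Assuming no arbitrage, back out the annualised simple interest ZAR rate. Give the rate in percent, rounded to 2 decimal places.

T = 8/12 years.
F/S = 0.0452603/0.045766 = 0.9889503 = (growth of GBP) / (growth of ZAR).
The GBP side grows by 1 + 0.0393×8/12 = 1.026200.
That pins the ZAR growth at 1.0376659.
(1.0376659 − 1)/T = 0.056499, i.e. 5.65%.

5.65%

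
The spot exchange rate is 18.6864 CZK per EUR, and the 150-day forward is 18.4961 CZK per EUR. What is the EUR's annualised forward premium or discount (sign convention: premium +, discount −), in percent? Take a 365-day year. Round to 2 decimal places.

T = 150/365 years.
(F − S)/S = (18.4961 − 18.6864)/18.6864 = -0.0101839.
Per annum: -0.0101839 / (150/365) = -0.024781 = -2.48%.

-2.48%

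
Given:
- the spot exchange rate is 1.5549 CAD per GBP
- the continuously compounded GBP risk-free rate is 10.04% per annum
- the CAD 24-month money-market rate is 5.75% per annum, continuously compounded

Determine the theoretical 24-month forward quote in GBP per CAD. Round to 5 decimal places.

0.70074

T = 2 years.
Growth of 1 CAD over T: e^(0.0575×2) = 1.1218734.
GBP growth factor: e^(0.1004×2) = 1.2223803.
CIP: F = S · (grow CAD)/(grow GBP) = 1.5549 × 1.1218734/1.2223803 = 1.427053 CAD per GBP.
Invert for GBP per CAD: 1 / 1.427053 = 0.70074.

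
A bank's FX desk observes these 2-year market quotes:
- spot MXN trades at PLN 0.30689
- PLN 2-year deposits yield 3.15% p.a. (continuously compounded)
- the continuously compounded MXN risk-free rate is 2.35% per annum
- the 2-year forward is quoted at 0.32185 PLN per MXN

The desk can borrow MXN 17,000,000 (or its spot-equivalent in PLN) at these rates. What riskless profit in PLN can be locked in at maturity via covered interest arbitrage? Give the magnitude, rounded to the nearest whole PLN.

T = 2 years.
Invest the MXN and cover forward: 17,000,000 × 1.048122009 × 0.32185 = PLN 5,734,747.17.
Convert at spot and invest in PLN: 17,000,000 × 0.30689 × 1.065026839 = PLN 5,556,383.47.
The quoted forward overvalues MXN, so borrow PLN, buy MXN at spot, deposit the MXN at 2.35%, and sell the proceeds forward at 0.32185.
Arbitrage profit = |5,734,747.17 − 5,556,383.47| = PLN 178,364.

PLN 178,364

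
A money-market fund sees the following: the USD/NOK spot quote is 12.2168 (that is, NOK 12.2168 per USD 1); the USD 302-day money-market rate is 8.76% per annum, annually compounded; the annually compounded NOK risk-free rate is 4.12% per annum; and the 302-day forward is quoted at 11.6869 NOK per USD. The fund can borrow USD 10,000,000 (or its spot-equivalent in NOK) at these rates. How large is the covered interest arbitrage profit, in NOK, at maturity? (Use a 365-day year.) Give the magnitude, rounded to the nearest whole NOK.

NOK 1,040,261

T = 302/365 years.
Keep in USD, deliver into the forward: 10,000,000·1.07194996706·11.6869 = NOK 125,277,720.70.
Swap to NOK now, deposit: 10,000,000·12.2168·1.03396946985 = NOK 126,317,982.19.
The quoted forward undervalues USD, so borrow USD, convert to NOK at spot, deposit the NOK at 4.12%, and buy USD forward at 11.6869 to cover the loan.
Arbitrage profit = |125,277,720.70 − 126,317,982.19| = NOK 1,040,261.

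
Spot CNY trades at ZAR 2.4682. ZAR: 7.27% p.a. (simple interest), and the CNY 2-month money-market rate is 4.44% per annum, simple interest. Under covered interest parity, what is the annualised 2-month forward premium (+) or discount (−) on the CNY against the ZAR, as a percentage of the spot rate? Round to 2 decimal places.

+2.81%

T = 2/12 years.
CIP forward (ZAR per CNY) = 2.4682 × 1.0121167/1.007400 = 2.4797562.
Annualised premium = (F − S)/S × (1/T) = (2.4797562 − 2.4682)/2.4682 ÷ (2/12) = 2.81%.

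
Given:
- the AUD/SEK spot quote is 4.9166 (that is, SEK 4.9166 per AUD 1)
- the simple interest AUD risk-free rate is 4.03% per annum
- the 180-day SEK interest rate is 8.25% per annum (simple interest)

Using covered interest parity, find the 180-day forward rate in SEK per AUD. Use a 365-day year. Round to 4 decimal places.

5.0169

T = 180/365 years.
Growth of 1 SEK over T: 1 + 0.0825×180/365 = 1.0406849.
AUD growth factor: 1 + 0.0403×180/365 = 1.019874.
So F = 4.9166 × 1.0406849 / 1.019874 = 5.016925 (SEK/AUD).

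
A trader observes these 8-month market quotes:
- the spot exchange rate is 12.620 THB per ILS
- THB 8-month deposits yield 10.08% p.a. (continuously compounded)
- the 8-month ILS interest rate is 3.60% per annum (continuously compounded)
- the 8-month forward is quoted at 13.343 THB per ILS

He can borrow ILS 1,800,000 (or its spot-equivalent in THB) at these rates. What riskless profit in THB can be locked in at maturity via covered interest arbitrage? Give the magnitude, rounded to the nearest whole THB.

T = 8/12 years.
Keep in ILS, deliver into the forward: 1,800,000·1.0242903179·13.343 = THB 24,600,790.28.
Swap to THB now, deposit: 1,800,000·12.620·1.0695093587 = THB 24,294,974.59.
The quoted forward overvalues ILS, so borrow THB, buy ILS at spot, deposit the ILS at 3.60%, and sell the proceeds forward at 13.343.
The gap between the two covered legs is THB 305,816.

THB 305,816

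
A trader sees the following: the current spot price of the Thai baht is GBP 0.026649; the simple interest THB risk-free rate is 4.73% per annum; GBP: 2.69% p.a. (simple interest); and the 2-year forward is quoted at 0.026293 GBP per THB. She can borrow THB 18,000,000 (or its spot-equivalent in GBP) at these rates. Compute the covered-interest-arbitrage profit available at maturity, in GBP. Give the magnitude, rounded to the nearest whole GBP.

T = 2 years.
Invest the THB and cover forward: 18,000,000 × 1.094600 × 0.026293 = GBP 518,045.72.
Convert at spot and invest in GBP: 18,000,000 × 0.026649 × 1.053800 = GBP 505,488.89.
The quoted forward overvalues THB, so borrow GBP, buy THB at spot, deposit the THB at 4.73%, and sell the proceeds forward at 0.026293.
Arbitrage profit = |518,045.72 − 505,488.89| = GBP 12,557.

GBP 12,557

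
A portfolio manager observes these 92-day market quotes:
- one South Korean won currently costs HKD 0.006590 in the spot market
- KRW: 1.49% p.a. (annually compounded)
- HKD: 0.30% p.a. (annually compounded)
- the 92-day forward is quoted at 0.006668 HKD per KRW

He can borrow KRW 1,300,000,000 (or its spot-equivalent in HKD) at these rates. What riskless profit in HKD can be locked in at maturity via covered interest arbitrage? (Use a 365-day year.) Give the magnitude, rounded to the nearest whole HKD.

T = 92/365 years.
Keep in KRW, deliver into the forward: 1,300,000,000·1.003734869·0.006668 = HKD 8,700,775.34.
Swap to HKD now, deposit: 1,300,000,000·0.006590·1.000755318 = HKD 8,573,470.81.
The quoted forward overvalues KRW, so borrow HKD, buy KRW at spot, deposit the KRW at 1.49%, and sell the proceeds forward at 0.006668.
The gap between the two covered legs is HKD 127,305.

HKD 127,305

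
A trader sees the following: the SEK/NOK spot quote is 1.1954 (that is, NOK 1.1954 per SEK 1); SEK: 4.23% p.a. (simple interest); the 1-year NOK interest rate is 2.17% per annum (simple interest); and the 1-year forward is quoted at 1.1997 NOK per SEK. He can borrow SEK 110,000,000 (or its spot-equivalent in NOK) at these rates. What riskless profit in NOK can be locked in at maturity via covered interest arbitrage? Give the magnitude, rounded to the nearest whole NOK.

T = 1 year.
Invest the SEK and cover forward: 110,000,000 × 1.042300 × 1.1997 = NOK 137,549,204.10.
Convert at spot and invest in NOK: 110,000,000 × 1.1954 × 1.021700 = NOK 134,347,419.80.
The quoted forward overvalues SEK, so borrow NOK, buy SEK at spot, deposit the SEK at 4.23%, and sell the proceeds forward at 1.1997.
Profit = 137,549,204.10 − 134,347,419.80 = NOK 3,201,784.

NOK 3,201,784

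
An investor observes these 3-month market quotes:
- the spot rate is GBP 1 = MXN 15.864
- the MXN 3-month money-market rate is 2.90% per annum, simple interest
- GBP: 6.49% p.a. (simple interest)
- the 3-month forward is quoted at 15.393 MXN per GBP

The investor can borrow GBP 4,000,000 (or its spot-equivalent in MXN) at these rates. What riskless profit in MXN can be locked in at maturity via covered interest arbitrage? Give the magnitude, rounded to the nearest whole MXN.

T = 3/12 years.
Invest the GBP and cover forward: 4,000,000 × 1.016225 × 15.393 = MXN 62,571,005.70.
Convert at spot and invest in MXN: 4,000,000 × 15.864 × 1.007250 = MXN 63,916,056.00.
The quoted forward undervalues GBP, so borrow GBP, convert to MXN at spot, deposit the MXN at 2.90%, and buy GBP forward at 15.393 to cover the loan.
The gap between the two covered legs is MXN 1,345,050.

MXN 1,345,050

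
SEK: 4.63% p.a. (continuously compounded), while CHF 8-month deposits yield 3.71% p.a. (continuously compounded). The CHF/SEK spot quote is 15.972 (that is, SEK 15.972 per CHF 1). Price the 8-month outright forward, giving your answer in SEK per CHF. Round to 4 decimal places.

16.0703

T = 8/12 years.
Growth of 1 SEK over T: e^(0.0463×8/12) = 1.03134798.
Growth of 1 CHF over T: e^(0.0371×8/12) = 1.02504174.
CIP: F = S · (grow SEK)/(grow CHF) = 15.972 × 1.03134798/1.02504174 = 16.070263 SEK per CHF.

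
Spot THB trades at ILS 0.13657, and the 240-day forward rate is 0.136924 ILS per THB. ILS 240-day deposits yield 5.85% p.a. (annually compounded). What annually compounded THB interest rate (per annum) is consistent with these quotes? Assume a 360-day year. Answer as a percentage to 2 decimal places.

T = 240/360 years.
CIP gives F = S · g_ILS/g_THB, so g_ILS/g_THB = 0.136924/0.13657 = 1.0025921.
ILS growth factor: (1 + 0.0585)^(240/360) = 1.0386293.
So the THB growth factor = 1.035944.
Annualise: 1.035944^(360/240) − 1 = 0.054398 = 5.44%.

5.44%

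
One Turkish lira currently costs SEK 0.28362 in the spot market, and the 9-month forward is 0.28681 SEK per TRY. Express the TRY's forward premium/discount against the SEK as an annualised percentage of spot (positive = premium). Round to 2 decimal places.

T = 9/12 years.
Period premium: (0.28681 − 0.28362)/0.28362 = 0.0112474.
Annualise by dividing by T: 0.0112474 / (9/12) = 0.014997 → 1.50%.

+1.50%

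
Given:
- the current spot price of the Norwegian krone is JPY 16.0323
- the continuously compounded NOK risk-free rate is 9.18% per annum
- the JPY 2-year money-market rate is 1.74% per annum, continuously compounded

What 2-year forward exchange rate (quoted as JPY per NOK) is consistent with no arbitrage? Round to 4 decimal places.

13.8157

T = 2 years.
JPY growth factor: e^(0.0174×2) = 1.03541261.
NOK growth factor: e^(0.0918×2) = 1.20153511.
So F = 16.0323 × 1.03541261 / 1.20153511 = 13.815697 (JPY/NOK).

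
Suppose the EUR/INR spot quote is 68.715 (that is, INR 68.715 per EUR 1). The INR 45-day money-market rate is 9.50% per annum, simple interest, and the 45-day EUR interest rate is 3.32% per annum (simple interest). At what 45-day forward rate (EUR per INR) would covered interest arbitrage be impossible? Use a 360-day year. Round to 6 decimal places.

0.014442

T = 45/360 years.
INR growth factor: 1 + 0.0950×45/360 = 1.011875.
EUR accumulates by 1 + 0.0332×45/360 = 1.004150.
Forward (INR per EUR) = 68.715 × 1.011875 / 1.004150 = 69.24363.
Quoted the other way: 1/69.24363 = 0.014442 EUR per INR.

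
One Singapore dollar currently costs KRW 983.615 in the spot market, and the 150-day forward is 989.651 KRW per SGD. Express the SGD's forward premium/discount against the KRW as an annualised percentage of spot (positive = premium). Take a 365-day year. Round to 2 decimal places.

T = 150/365 years.
Period premium: (989.651 − 983.615)/983.615 = 0.0061365.
Per annum: 0.0061365 / (150/365) = 0.014932 = 1.49%.

+1.49%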